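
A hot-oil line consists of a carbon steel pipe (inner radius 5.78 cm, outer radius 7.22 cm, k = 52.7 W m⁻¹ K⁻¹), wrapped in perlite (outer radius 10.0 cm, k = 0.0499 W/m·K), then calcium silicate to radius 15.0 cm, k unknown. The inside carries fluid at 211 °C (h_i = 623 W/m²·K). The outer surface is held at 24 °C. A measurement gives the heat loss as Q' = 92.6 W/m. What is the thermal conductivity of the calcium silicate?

k = 0.0662 W/m·K

ΣR = ΔT/Q' = |211 − 24|/92.6 = 2.019 m·K/W
Known resistances:
  R'_conv,in = 1/(2πr h) = 1/(2π·0.0578·623) = 0.004420 m·K/W
  R'_carbon steel = ln(0.0722/0.0578)/(2πk) = 0.2225/(2π·52.7) = 6.718×10^-4 m·K/W
  R'_perlite = ln(0.100/0.0722)/(2πk) = 0.3257/(2π·0.0499) = 1.039 m·K/W
R_calcium silicate = ΣR − ΣR_known = 2.019 − 1.044 = 0.9750 m·K/W
ln(r₂/r₁)/(2πk) = 0.9750 ⇒ k = 0.4055/(2π·0.9750) = 0.0662 W/m·K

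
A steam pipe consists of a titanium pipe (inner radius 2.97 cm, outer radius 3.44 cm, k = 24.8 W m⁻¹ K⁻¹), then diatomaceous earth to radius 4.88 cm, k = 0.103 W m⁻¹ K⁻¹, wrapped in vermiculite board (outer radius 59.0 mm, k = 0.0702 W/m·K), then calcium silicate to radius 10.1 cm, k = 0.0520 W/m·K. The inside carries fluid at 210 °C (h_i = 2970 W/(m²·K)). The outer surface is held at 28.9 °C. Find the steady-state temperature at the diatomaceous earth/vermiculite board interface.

Treat each layer as a resistance in series:
  R'_conv,in = 1/(2πr h) = 1/(2π·0.0297·2970) = 0.001804 m·K/W
  R'_titanium = ln(0.0344/0.0297)/(2πk) = 0.1469/(2π·24.8) = 9.428×10^-4 m·K/W
  R'_diatomaceous earth = ln(0.0488/0.0344)/(2πk) = 0.3497/(2π·0.103) = 0.5403 m·K/W
  R'_vermiculite board = ln(0.0590/0.0488)/(2πk) = 0.1898/(2π·0.0702) = 0.4303 m·K/W
  R'_calcium silicate = ln(0.101/0.0590)/(2πk) = 0.5376/(2π·0.0520) = 1.645 m·K/W
ΣR = 0.001804 + 9.428×10^-4 + 0.5403 + 0.4303 + 1.645 = 2.618 m·K/W
Q' = ΔT/ΣR = (210 °C − 28.9 °C)/2.618 = 69.17 W/m
From the inner boundary to the diatomaceous earth/vermiculite board interface, ΣR_partial = 0.5430 m·K/W.
T_interface = T_in − Q'·ΣR_partial = 210 °C − (69.17)(0.5430) = 172 °C

T = 172 °C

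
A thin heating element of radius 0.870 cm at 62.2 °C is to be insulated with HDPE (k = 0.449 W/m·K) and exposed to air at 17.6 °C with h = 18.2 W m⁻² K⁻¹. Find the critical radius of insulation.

r_cr = 2.47 cm

For a cylinder, r_cr = k_ins/h = 0.449/18.2 = 0.0247 m = 2.47 cm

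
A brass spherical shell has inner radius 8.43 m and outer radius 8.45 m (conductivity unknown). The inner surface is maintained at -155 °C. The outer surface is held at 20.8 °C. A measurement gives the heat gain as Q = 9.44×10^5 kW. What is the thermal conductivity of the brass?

k = 120 W/m·K

ΣR = ΔT/Q = |-155 − 20.8|/9.44×10^8 = 1.862×10^-7 K/W
(1/r₁−1/r₂)/(4πk) = 1.862×10^-7 ⇒ k = 2.808×10^-4/(4π·1.862×10^-7) = 120 W/m·K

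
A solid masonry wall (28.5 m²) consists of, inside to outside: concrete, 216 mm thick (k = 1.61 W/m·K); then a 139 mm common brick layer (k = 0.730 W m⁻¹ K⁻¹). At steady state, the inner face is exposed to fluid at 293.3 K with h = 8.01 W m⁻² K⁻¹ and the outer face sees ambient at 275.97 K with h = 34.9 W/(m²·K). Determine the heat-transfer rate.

Treat each layer as a resistance in series:
  R_conv,in = 1/(hA) = 1/(8.01·28.5) = 0.004380 K/W
  R_concrete = L/(kA) = 0.216/(1.61·28.5) = 0.004707 K/W
  R_common brick = L/(kA) = 0.139/(0.730·28.5) = 0.006681 K/W
  R_conv,out = 1/(hA) = 1/(34.9·28.5) = 0.001005 K/W
ΣR = 0.004380 + 0.004707 + 0.006681 + 0.001005 = 0.01677 K/W
Q = ΔT/ΣR = (293.3 K − 275.97 K)/0.01677 = 1030 W

Q = 1030 W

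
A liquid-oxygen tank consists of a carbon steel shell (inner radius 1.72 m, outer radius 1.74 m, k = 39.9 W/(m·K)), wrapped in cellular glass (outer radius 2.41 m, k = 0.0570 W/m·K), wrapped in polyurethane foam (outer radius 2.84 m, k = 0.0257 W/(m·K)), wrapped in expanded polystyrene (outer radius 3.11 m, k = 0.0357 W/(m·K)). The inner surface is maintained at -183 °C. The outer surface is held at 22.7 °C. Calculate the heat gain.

Q = 423 W

Resistance network (inner→outer):
  R_carbon steel = (1/1.72 − 1/1.74)/(4πk) = 0.006683/(4π·39.9) = 1.333×10^-5 K/W
  R_cellular glass = (1/1.74 − 1/2.41)/(4πk) = 0.1598/(4π·0.0570) = 0.2231 K/W
  R_polyurethane foam = (1/2.41 − 1/2.84)/(4πk) = 0.06283/(4π·0.0257) = 0.1945 K/W
  R_expanded polystyrene = (1/2.84 − 1/3.11)/(4πk) = 0.03057/(4π·0.0357) = 0.06814 K/W
ΣR = 1.333×10^-5 + 0.2231 + 0.1945 + 0.06814 = 0.4858 K/W
Q = ΔT/ΣR = (-183 °C − 22.7 °C)/0.4858 = -423 W
(Negative Q ⇒ heat flows inward; heat gain = 423 W.)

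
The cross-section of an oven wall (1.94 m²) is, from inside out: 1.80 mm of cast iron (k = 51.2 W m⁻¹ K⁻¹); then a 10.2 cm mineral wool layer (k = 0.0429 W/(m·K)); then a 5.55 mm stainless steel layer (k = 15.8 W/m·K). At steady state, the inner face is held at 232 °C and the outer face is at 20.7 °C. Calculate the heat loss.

Series thermal resistances, inner to outer:
  R_cast iron = L/(kA) = 0.00180/(51.2·1.94) = 1.812×10^-5 K/W
  R_mineral wool = L/(kA) = 0.102/(0.0429·1.94) = 1.226 K/W
  R_stainless steel = L/(kA) = 0.00555/(15.8·1.94) = 1.811×10^-4 K/W
ΣR = 1.812×10^-5 + 1.226 + 1.811×10^-4 = 1.226 K/W
Q = ΔT/ΣR = (232 °C − 20.7 °C)/1.226 = 172 W

Q = 172 W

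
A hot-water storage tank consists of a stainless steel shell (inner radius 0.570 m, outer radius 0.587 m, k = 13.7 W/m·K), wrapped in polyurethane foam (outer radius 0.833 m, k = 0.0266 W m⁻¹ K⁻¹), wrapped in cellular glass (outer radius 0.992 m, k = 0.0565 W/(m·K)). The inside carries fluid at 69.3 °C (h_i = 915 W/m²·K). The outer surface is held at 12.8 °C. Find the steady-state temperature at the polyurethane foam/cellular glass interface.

T = 21.4 °C

Resistance network (inner→outer):
  R_conv,in = 1/(4πr²h) = 1/(4π·0.570²·915) = 2.677×10^-4 K/W
  R_stainless steel = (1/0.570 − 1/0.587)/(4πk) = 0.05081/(4π·13.7) = 2.951×10^-4 K/W
  R_polyurethane foam = (1/0.587 − 1/0.833)/(4πk) = 0.5031/(4π·0.0266) = 1.505 K/W
  R_cellular glass = (1/0.833 − 1/0.992)/(4πk) = 0.1924/(4π·0.0565) = 0.2710 K/W
ΣR = 2.677×10^-4 + 2.951×10^-4 + 1.505 + 0.2710 = 1.777 K/W
Q = ΔT/ΣR = (69.3 °C − 12.8 °C)/1.777 = 31.80 W
From the inner boundary to the polyurethane foam/cellular glass interface, ΣR_partial = 1.506 K/W.
T_interface = T_in − Q·ΣR_partial = 69.3 °C − (31.80)(1.506) = 21.4 °C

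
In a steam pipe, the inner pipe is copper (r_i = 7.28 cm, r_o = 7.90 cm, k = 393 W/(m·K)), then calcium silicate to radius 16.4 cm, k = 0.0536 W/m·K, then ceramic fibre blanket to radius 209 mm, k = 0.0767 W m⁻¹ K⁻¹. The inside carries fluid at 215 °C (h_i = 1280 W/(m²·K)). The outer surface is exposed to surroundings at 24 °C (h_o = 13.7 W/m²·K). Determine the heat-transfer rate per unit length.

Q' = 70.0 W/m

Series thermal resistances, inner to outer:
  R'_conv,in = 1/(2πr h) = 1/(2π·0.0728·1280) = 0.001708 m·K/W
  R'_copper = ln(0.0790/0.0728)/(2πk) = 0.08173/(2π·393) = 3.310×10^-5 m·K/W
  R'_calcium silicate = ln(0.164/0.0790)/(2πk) = 0.7304/(2π·0.0536) = 2.169 m·K/W
  R'_ceramic fibre blanket = ln(0.209/0.164)/(2πk) = 0.2425/(2π·0.0767) = 0.5031 m·K/W
  R'_conv,out = 1/(2πr h) = 1/(2π·0.209·13.7) = 0.05558 m·K/W
ΣR = 0.001708 + 3.310×10^-5 + 2.169 + 0.5031 + 0.05558 = 2.729 m·K/W
Q' = ΔT/ΣR = (215 °C − 24 °C)/2.729 = 70.0 W/m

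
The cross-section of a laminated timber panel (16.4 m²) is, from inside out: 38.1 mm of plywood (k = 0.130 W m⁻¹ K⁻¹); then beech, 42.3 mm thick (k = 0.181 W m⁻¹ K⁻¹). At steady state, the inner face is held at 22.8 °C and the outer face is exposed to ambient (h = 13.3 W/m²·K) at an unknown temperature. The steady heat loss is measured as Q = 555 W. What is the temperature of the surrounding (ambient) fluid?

Series resistances:
  R_plywood = L/(kA) = 0.0381/(0.130·16.4) = 0.01787 K/W
  R_beech = L/(kA) = 0.0423/(0.181·16.4) = 0.01425 K/W
  R_conv,out = 1/(hA) = 1/(13.3·16.4) = 0.004585 K/W
ΣR = 0.03671 K/W
ΔT = Q·ΣR = 555 × 0.03671 = 20.37 K
Heat flows outward, so T_out = T_in − ΔT = 22.8 − 20.37 = 2.43 °C

T_out = 2.43 °C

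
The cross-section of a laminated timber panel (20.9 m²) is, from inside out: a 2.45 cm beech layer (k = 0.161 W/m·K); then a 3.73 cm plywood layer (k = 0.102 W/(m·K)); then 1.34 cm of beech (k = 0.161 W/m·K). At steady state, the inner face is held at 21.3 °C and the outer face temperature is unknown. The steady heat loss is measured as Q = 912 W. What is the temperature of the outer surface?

T_out = -4.93 °C

Sum the resistances:
  R_beech = L/(kA) = 0.0245/(0.161·20.9) = 0.007281 K/W
  R_plywood = L/(kA) = 0.0373/(0.102·20.9) = 0.01750 K/W
  R_beech = L/(kA) = 0.0134/(0.161·20.9) = 0.003982 K/W
ΣR = 0.02876 K/W
ΔT = Q·ΣR = 912 × 0.02876 = 26.23 K
Heat flows outward, so T_out = T_in − ΔT = 21.3 − 26.23 = -4.93 °C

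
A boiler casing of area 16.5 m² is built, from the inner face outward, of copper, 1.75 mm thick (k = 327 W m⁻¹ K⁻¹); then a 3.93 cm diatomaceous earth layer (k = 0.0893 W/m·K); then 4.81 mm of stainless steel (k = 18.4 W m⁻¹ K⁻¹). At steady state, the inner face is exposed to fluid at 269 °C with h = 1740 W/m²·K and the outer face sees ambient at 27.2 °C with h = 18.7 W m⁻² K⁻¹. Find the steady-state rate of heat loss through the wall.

Series thermal resistances, inner to outer:
  R_conv,in = 1/(hA) = 1/(1740·16.5) = 3.483×10^-5 K/W
  R_copper = L/(kA) = 0.00175/(327·16.5) = 3.243×10^-7 K/W
  R_diatomaceous earth = L/(kA) = 0.0393/(0.0893·16.5) = 0.02667 K/W
  R_stainless steel = L/(kA) = 0.00481/(18.4·16.5) = 1.584×10^-5 K/W
  R_conv,out = 1/(hA) = 1/(18.7·16.5) = 0.003241 K/W
ΣR = 3.483×10^-5 + 3.243×10^-7 + 0.02667 + 1.584×10^-5 + 0.003241 = 0.02996 K/W
Q = ΔT/ΣR = (269 °C − 27.2 °C)/0.02996 = 8070 W

Q = 8.07 kW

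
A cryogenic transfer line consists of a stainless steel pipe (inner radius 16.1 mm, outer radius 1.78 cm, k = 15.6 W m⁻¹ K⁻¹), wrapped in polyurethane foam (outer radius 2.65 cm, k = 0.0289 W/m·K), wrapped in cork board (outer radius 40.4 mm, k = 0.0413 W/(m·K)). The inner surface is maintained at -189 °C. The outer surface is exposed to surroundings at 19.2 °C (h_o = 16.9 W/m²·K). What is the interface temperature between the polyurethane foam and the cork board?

Series thermal resistances, inner to outer:
  R'_stainless steel = ln(0.0178/0.0161)/(2πk) = 0.1004/(2π·15.6) = 0.001024 m·K/W
  R'_polyurethane foam = ln(0.0265/0.0178)/(2πk) = 0.3979/(2π·0.0289) = 2.192 m·K/W
  R'_cork board = ln(0.0404/0.0265)/(2πk) = 0.4217/(2π·0.0413) = 1.625 m·K/W
  R'_conv,out = 1/(2πr h) = 1/(2π·0.0404·16.9) = 0.2331 m·K/W
ΣR = 0.001024 + 2.192 + 1.625 + 0.2331 = 4.051 m·K/W
Q' = ΔT/ΣR = (-189 °C − 19.2 °C)/4.051 = -51.39 W/m
From the inner boundary to the polyurethane foam/cork board interface, ΣR_partial = 2.193 m·K/W.
T_interface = T_in − Q'·ΣR_partial = -189 °C − (-51.39)(2.193) = -76.3 °C

T = -76.3 °C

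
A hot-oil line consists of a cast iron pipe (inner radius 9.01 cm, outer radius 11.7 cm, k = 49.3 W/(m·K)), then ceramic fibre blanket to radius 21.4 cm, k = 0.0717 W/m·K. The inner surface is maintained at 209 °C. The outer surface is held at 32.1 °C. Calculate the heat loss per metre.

Treat each layer as a resistance in series:
  R'_cast iron = ln(0.117/0.0901)/(2πk) = 0.2613/(2π·49.3) = 8.434×10^-4 m·K/W
  R'_ceramic fibre blanket = ln(0.214/0.117)/(2πk) = 0.6038/(2π·0.0717) = 1.340 m·K/W
ΣR = 8.434×10^-4 + 1.340 = 1.341 m·K/W
Q' = ΔT/ΣR = (209 °C − 32.1 °C)/1.341 = 132 W/m

Q' = 132 W/m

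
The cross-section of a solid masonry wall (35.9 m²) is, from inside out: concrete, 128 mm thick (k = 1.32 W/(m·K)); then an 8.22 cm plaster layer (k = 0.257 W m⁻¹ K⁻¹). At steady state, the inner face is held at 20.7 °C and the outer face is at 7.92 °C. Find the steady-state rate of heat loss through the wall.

Q = 1100 W

Series thermal resistances, inner to outer:
  R_concrete = L/(kA) = 0.128/(1.32·35.9) = 0.002701 K/W
  R_plaster = L/(kA) = 0.0822/(0.257·35.9) = 0.008909 K/W
ΣR = 0.002701 + 0.008909 = 0.01161 K/W
Q = ΔT/ΣR = (20.7 °C − 7.92 °C)/0.01161 = 1100 W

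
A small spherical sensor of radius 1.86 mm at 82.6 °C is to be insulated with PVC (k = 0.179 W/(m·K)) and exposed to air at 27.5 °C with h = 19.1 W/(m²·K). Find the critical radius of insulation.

For a sphere, r_cr = 2k_ins/h = 2·0.179/19.1 = 0.0187 m = 1.87 cm

r_cr = 1.87 cm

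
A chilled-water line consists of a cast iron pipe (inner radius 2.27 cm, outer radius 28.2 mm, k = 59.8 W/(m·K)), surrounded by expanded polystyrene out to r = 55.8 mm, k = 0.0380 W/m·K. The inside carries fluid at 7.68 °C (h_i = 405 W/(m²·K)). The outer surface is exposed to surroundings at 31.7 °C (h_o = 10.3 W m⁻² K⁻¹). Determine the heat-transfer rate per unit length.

Resistance network (inner→outer):
  R'_conv,in = 1/(2πr h) = 1/(2π·0.0227·405) = 0.01731 m·K/W
  R'_cast iron = ln(0.0282/0.0227)/(2πk) = 0.2170/(2π·59.8) = 5.774×10^-4 m·K/W
  R'_expanded polystyrene = ln(0.0558/0.0282)/(2πk) = 0.6825/(2π·0.0380) = 2.858 m·K/W
  R'_conv,out = 1/(2πr h) = 1/(2π·0.0558·10.3) = 0.2769 m·K/W
ΣR = 0.01731 + 5.774×10^-4 + 2.858 + 0.2769 = 3.153 m·K/W
Q' = ΔT/ΣR = (7.68 °C − 31.7 °C)/3.153 = -7.62 W/m
(Negative Q' ⇒ heat flows inward; heat gain = 7.62 W/m.)

Q' = 7.62 W/m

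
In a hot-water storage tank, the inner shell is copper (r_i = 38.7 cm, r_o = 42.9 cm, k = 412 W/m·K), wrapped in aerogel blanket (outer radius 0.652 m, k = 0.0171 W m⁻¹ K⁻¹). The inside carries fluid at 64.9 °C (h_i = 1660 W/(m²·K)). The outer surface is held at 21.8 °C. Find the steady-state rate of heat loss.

Q = 11.6 W

Series thermal resistances, inner to outer:
  R_conv,in = 1/(4πr²h) = 1/(4π·0.387²·1660) = 3.201×10^-4 K/W
  R_copper = (1/0.387 − 1/0.429)/(4πk) = 0.2530/(4π·412) = 4.886×10^-5 K/W
  R_aerogel blanket = (1/0.429 − 1/0.652)/(4πk) = 0.7973/(4π·0.0171) = 3.710 K/W
ΣR = 3.201×10^-4 + 4.886×10^-5 + 3.710 = 3.710 K/W
Q = ΔT/ΣR = (64.9 °C − 21.8 °C)/3.710 = 11.6 W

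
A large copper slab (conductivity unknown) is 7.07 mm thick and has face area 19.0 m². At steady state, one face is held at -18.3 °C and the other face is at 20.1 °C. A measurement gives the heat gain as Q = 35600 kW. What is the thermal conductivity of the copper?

ΣR = ΔT/Q = |-18.3 − 20.1|/3.56×10^7 = 1.079×10^-6 K/W
L/(kA) = 1.079×10^-6 ⇒ k = 0.00707/(1.079×10^-6·19.0) = 345 W/m·K

k = 345 W/m·K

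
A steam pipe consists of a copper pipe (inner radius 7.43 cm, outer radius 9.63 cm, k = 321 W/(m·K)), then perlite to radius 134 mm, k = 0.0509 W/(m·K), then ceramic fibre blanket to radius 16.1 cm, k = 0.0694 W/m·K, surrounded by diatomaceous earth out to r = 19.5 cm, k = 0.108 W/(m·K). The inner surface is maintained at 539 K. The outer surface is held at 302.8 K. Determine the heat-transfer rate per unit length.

Series thermal resistances, inner to outer:
  R'_copper = ln(0.0963/0.0743)/(2πk) = 0.2594/(2π·321) = 1.286×10^-4 m·K/W
  R'_perlite = ln(0.134/0.0963)/(2πk) = 0.3304/(2π·0.0509) = 1.033 m·K/W
  R'_ceramic fibre blanket = ln(0.161/0.134)/(2πk) = 0.1836/(2π·0.0694) = 0.4210 m·K/W
  R'_diatomaceous earth = ln(0.195/0.161)/(2πk) = 0.1916/(2π·0.108) = 0.2823 m·K/W
ΣR = 1.286×10^-4 + 1.033 + 0.4210 + 0.2823 = 1.736 m·K/W
Q' = ΔT/ΣR = (539 K − 302.8 K)/1.736 = 136 W/m

Q' = 136 W/m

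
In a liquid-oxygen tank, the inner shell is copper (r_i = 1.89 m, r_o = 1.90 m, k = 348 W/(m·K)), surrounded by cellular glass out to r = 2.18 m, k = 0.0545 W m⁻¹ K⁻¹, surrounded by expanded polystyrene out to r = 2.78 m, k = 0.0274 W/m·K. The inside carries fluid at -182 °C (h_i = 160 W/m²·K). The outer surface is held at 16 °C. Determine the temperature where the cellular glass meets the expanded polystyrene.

Series thermal resistances, inner to outer:
  R_conv,in = 1/(4πr²h) = 1/(4π·1.89²·160) = 1.392×10^-4 K/W
  R_copper = (1/1.89 − 1/1.90)/(4πk) = 0.002785/(4π·348) = 6.368×10^-7 K/W
  R_cellular glass = (1/1.90 − 1/2.18)/(4πk) = 0.06760/(4π·0.0545) = 0.09871 K/W
  R_expanded polystyrene = (1/2.18 − 1/2.78)/(4πk) = 0.09900/(4π·0.0274) = 0.2875 K/W
ΣR = 1.392×10^-4 + 6.368×10^-7 + 0.09871 + 0.2875 = 0.3863 K/W
Q = ΔT/ΣR = (-182 °C − 16 °C)/0.3863 = -512.6 W
From the inner boundary to the cellular glass/expanded polystyrene interface, ΣR_partial = 0.09885 K/W.
T_interface = T_in − Q·ΣR_partial = -182 °C − (-512.6)(0.09885) = -131 °C

T = -131 °C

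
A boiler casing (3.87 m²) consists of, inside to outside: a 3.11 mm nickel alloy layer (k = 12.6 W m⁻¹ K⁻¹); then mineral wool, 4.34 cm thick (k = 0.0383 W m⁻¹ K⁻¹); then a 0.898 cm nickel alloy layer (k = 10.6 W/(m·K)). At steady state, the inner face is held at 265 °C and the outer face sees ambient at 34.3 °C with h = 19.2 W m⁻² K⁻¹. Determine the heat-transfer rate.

Q = 753 W

Treat each layer as a resistance in series:
  R_nickel alloy = L/(kA) = 0.00311/(12.6·3.87) = 6.378×10^-5 K/W
  R_mineral wool = L/(kA) = 0.0434/(0.0383·3.87) = 0.2928 K/W
  R_nickel alloy = L/(kA) = 0.00898/(10.6·3.87) = 2.189×10^-4 K/W
  R_conv,out = 1/(hA) = 1/(19.2·3.87) = 0.01346 K/W
ΣR = 6.378×10^-5 + 0.2928 + 2.189×10^-4 + 0.01346 = 0.3065 K/W
Q = ΔT/ΣR = (265 °C − 34.3 °C)/0.3065 = 753 W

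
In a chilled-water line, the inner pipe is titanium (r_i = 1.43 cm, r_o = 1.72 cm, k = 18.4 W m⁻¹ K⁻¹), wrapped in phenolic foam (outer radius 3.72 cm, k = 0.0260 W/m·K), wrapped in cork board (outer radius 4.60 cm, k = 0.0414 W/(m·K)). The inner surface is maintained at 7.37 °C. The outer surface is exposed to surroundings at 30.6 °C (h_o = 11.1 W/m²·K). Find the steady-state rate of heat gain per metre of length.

Series thermal resistances, inner to outer:
  R'_titanium = ln(0.0172/0.0143)/(2πk) = 0.1846/(2π·18.4) = 0.001597 m·K/W
  R'_phenolic foam = ln(0.0372/0.0172)/(2πk) = 0.7714/(2π·0.0260) = 4.722 m·K/W
  R'_cork board = ln(0.0460/0.0372)/(2πk) = 0.2123/(2π·0.0414) = 0.8163 m·K/W
  R'_conv,out = 1/(2πr h) = 1/(2π·0.0460·11.1) = 0.3117 m·K/W
ΣR = 0.001597 + 4.722 + 0.8163 + 0.3117 = 5.852 m·K/W
Q' = ΔT/ΣR = (7.37 °C − 30.6 °C)/5.852 = -3.97 W/m
(Negative Q' ⇒ heat flows inward; heat gain = 3.97 W/m.)

Q' = 3.97 W/m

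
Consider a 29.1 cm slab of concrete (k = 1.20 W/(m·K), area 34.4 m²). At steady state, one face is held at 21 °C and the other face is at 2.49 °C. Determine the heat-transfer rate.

Q = kA·ΔT/L = 1.20 × 34.4 × |21 °C − 2.49 °C| / 0.291 = 2630 W

Q = 2.63 kW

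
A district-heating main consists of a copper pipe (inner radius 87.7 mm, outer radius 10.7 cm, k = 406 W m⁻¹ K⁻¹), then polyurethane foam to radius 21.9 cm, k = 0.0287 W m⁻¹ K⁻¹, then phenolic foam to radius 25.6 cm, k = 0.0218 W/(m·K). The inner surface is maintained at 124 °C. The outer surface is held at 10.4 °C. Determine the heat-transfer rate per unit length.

Series thermal resistances, inner to outer:
  R'_copper = ln(0.107/0.0877)/(2πk) = 0.1989/(2π·406) = 7.797×10^-5 m·K/W
  R'_polyurethane foam = ln(0.219/0.107)/(2πk) = 0.7162/(2π·0.0287) = 3.972 m·K/W
  R'_phenolic foam = ln(0.256/0.219)/(2πk) = 0.1561/(2π·0.0218) = 1.140 m·K/W
ΣR = 7.797×10^-5 + 3.972 + 1.140 = 5.112 m·K/W
Q' = ΔT/ΣR = (124 °C − 10.4 °C)/5.112 = 22.2 W/m

Q' = 22.2 W/m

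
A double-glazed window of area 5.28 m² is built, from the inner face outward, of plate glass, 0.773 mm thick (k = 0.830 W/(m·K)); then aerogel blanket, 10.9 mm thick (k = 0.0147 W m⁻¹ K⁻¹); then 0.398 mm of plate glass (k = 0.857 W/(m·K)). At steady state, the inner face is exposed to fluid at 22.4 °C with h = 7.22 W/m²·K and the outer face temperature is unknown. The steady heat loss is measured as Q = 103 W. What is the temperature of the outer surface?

T_out = 5.21 °C

Series resistances:
  R_conv,in = 1/(hA) = 1/(7.22·5.28) = 0.02623 K/W
  R_plate glass = L/(kA) = 7.73×10^-4/(0.830·5.28) = 1.764×10^-4 K/W
  R_aerogel blanket = L/(kA) = 0.0109/(0.0147·5.28) = 0.1404 K/W
  R_plate glass = L/(kA) = 3.98×10^-4/(0.857·5.28) = 8.796×10^-5 K/W
ΣR = 0.1669 K/W
ΔT = Q·ΣR = 103 × 0.1669 = 17.19 K
Heat flows outward, so T_out = T_in − ΔT = 22.4 − 17.19 = 5.21 °C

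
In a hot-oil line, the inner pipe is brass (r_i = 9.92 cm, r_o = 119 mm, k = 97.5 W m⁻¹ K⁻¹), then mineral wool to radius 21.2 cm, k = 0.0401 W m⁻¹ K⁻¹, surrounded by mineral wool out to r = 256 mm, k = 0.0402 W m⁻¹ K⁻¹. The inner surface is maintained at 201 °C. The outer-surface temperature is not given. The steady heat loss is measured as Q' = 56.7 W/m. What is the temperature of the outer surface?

Sum the resistances:
  R'_brass = ln(0.119/0.0992)/(2πk) = 0.1820/(2π·97.5) = 2.971×10^-4 m·K/W
  R'_mineral wool = ln(0.212/0.119)/(2πk) = 0.5775/(2π·0.0401) = 2.292 m·K/W
  R'_mineral wool = ln(0.256/0.212)/(2πk) = 0.1886/(2π·0.0402) = 0.7466 m·K/W
ΣR = 3.039 m·K/W
ΔT = Q'·ΣR = 56.7 × 3.039 = 172.3 K
Heat flows outward, so T_out = T_in − ΔT = 201 − 172.3 = 28.7 °C

T_out = 28.7 °C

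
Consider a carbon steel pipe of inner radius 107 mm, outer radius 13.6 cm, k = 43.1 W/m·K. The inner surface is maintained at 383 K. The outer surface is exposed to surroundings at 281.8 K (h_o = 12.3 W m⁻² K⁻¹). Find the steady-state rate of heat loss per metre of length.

Resistance network (inner→outer):
  R'_carbon steel = ln(0.136/0.107)/(2πk) = 0.2398/(2π·43.1) = 8.856×10^-4 m·K/W
  R'_conv,out = 1/(2πr h) = 1/(2π·0.136·12.3) = 0.09514 m·K/W
ΣR = 8.856×10^-4 + 0.09514 = 0.09603 m·K/W
Q' = ΔT/ΣR = (383 K − 281.8 K)/0.09603 = 1050 W/m

Q' = 1050 W/m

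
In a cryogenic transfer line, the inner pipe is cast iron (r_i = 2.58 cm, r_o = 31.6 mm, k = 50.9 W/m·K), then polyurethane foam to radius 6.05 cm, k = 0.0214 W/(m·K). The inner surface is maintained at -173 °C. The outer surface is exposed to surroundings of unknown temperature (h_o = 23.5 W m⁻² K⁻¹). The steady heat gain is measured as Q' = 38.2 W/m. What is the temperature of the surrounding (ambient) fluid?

Series resistances:
  R'_cast iron = ln(0.0316/0.0258)/(2πk) = 0.2028/(2π·50.9) = 6.341×10^-4 m·K/W
  R'_polyurethane foam = ln(0.0605/0.0316)/(2πk) = 0.6495/(2π·0.0214) = 4.830 m·K/W
  R'_conv,out = 1/(2πr h) = 1/(2π·0.0605·23.5) = 0.1119 m·K/W
ΣR = 4.943 m·K/W
ΔT = Q'·ΣR = 38.2 × 4.943 = 188.8 K
Heat flows inward, so T_out = T_in + ΔT = -173 + 188.8 = 15.8 °C

T_out = 15.8 °C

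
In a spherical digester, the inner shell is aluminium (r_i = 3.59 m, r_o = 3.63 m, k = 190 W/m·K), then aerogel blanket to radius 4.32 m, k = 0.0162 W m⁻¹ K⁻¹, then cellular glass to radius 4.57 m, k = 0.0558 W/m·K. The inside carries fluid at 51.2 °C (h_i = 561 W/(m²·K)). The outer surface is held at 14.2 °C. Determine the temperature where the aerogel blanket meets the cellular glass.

T = 17.1 °C

Treat each layer as a resistance in series:
  R_conv,in = 1/(4πr²h) = 1/(4π·3.59²·561) = 1.101×10^-5 K/W
  R_aluminium = (1/3.59 − 1/3.63)/(4πk) = 0.003069/(4π·190) = 1.286×10^-6 K/W
  R_aerogel blanket = (1/3.63 − 1/4.32)/(4πk) = 0.04400/(4π·0.0162) = 0.2161 K/W
  R_cellular glass = (1/4.32 − 1/4.57)/(4πk) = 0.01266/(4π·0.0558) = 0.01806 K/W
ΣR = 1.101×10^-5 + 1.286×10^-6 + 0.2161 + 0.01806 = 0.2342 K/W
Q = ΔT/ΣR = (51.2 °C − 14.2 °C)/0.2342 = 158.0 W
From the inner boundary to the aerogel blanket/cellular glass interface, ΣR_partial = 0.2161 K/W.
T_interface = T_in − Q·ΣR_partial = 51.2 °C − (158.0)(0.2161) = 17.1 °C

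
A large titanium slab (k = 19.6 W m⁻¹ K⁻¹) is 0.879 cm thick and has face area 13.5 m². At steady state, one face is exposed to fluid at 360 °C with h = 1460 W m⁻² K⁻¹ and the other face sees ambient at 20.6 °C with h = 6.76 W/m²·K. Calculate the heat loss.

Q = 30.7 kW

Series thermal resistances, inner to outer:
  R_conv,in = 1/(hA) = 1/(1460·13.5) = 5.074×10^-5 K/W
  R_titanium = L/(kA) = 0.00879/(19.6·13.5) = 3.322×10^-5 K/W
  R_conv,out = 1/(hA) = 1/(6.76·13.5) = 0.01096 K/W
ΣR = 5.074×10^-5 + 3.322×10^-5 + 0.01096 = 0.01104 K/W
Q = ΔT/ΣR = (360 °C − 20.6 °C)/0.01104 = 30700 W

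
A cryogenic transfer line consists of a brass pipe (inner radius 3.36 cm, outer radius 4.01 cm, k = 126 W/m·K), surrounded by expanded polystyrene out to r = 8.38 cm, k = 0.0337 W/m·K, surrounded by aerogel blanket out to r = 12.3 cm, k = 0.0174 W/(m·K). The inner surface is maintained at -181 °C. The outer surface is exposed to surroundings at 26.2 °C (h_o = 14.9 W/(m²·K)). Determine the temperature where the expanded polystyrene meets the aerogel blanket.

T = -79.1 °C

Treat each layer as a resistance in series:
  R'_brass = ln(0.0401/0.0336)/(2πk) = 0.1769/(2π·126) = 2.234×10^-4 m·K/W
  R'_expanded polystyrene = ln(0.0838/0.0401)/(2πk) = 0.7371/(2π·0.0337) = 3.481 m·K/W
  R'_aerogel blanket = ln(0.123/0.0838)/(2πk) = 0.3838/(2π·0.0174) = 3.510 m·K/W
  R'_conv,out = 1/(2πr h) = 1/(2π·0.123·14.9) = 0.08684 m·K/W
ΣR = 2.234×10^-4 + 3.481 + 3.510 + 0.08684 = 7.078 m·K/W
Q' = ΔT/ΣR = (-181 °C − 26.2 °C)/7.078 = -29.27 W/m
From the inner boundary to the expanded polystyrene/aerogel blanket interface, ΣR_partial = 3.481 m·K/W.
T_interface = T_in − Q'·ΣR_partial = -181 °C − (-29.27)(3.481) = -79.1 °C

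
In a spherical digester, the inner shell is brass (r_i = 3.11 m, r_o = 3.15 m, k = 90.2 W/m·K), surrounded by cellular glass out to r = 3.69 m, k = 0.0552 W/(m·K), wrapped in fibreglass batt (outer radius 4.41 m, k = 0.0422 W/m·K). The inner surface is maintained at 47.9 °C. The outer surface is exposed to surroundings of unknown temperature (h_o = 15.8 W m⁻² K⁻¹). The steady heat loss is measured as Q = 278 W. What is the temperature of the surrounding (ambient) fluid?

T_out = 6.01 °C

Sum the resistances:
  R_brass = (1/3.11 − 1/3.15)/(4πk) = 0.004083/(4π·90.2) = 3.602×10^-6 K/W
  R_cellular glass = (1/3.15 − 1/3.69)/(4πk) = 0.04646/(4π·0.0552) = 0.06697 K/W
  R_fibreglass batt = (1/3.69 − 1/4.41)/(4πk) = 0.04425/(4π·0.0422) = 0.08343 K/W
  R_conv,out = 1/(4πr²h) = 1/(4π·4.41²·15.8) = 2.590×10^-4 K/W
ΣR = 0.1507 K/W
ΔT = Q·ΣR = 278 × 0.1507 = 41.89 K
Heat flows outward, so T_out = T_in − ΔT = 47.9 − 41.89 = 6.01 °C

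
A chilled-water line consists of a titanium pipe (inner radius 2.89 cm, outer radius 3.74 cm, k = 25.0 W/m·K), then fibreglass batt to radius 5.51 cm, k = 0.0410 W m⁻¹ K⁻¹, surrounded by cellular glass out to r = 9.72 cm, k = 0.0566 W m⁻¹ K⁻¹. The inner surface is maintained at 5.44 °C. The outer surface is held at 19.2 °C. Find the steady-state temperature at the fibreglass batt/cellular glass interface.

T = 12.1 °C

Series thermal resistances, inner to outer:
  R'_titanium = ln(0.0374/0.0289)/(2πk) = 0.2578/(2π·25.0) = 0.001641 m·K/W
  R'_fibreglass batt = ln(0.0551/0.0374)/(2πk) = 0.3875/(2π·0.0410) = 1.504 m·K/W
  R'_cellular glass = ln(0.0972/0.0551)/(2πk) = 0.5676/(2π·0.0566) = 1.596 m·K/W
ΣR = 0.001641 + 1.504 + 1.596 = 3.102 m·K/W
Q' = ΔT/ΣR = (5.44 °C − 19.2 °C)/3.102 = -4.436 W/m
From the inner boundary to the fibreglass batt/cellular glass interface, ΣR_partial = 1.506 m·K/W.
T_interface = T_in − Q'·ΣR_partial = 5.44 °C − (-4.436)(1.506) = 12.1 °C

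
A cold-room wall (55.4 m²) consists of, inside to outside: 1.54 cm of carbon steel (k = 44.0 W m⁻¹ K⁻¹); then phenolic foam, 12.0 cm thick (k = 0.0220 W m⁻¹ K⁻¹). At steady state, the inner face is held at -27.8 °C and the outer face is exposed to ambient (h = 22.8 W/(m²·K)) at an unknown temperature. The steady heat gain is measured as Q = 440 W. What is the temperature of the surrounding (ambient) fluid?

T_out = 15.9 °C

Series resistances:
  R_carbon steel = L/(kA) = 0.0154/(44.0·55.4) = 6.318×10^-6 K/W
  R_phenolic foam = L/(kA) = 0.120/(0.0220·55.4) = 0.09846 K/W
  R_conv,out = 1/(hA) = 1/(22.8·55.4) = 7.917×10^-4 K/W
ΣR = 0.09926 K/W
ΔT = Q·ΣR = 440 × 0.09926 = 43.67 K
Heat flows inward, so T_out = T_in + ΔT = -27.8 + 43.67 = 15.9 °C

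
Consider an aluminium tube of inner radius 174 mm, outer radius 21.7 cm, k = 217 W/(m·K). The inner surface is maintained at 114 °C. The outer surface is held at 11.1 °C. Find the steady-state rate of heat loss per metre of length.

Q' = 2πk·ΔT/ln(r₂/r₁) = 2π × 217 × 102.9 / ln(0.217/0.174) = 6.35×10^5 W/m

Q' = 6.35×10^5 W/m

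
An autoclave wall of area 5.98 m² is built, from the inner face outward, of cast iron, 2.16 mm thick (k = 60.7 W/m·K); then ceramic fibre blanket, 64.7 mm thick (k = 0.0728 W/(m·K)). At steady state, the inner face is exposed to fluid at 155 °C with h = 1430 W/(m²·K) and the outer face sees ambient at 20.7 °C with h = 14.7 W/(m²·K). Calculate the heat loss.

Resistance network (inner→outer):
  R_conv,in = 1/(hA) = 1/(1430·5.98) = 1.169×10^-4 K/W
  R_cast iron = L/(kA) = 0.00216/(60.7·5.98) = 5.951×10^-6 K/W
  R_ceramic fibre blanket = L/(kA) = 0.0647/(0.0728·5.98) = 0.1486 K/W
  R_conv,out = 1/(hA) = 1/(14.7·5.98) = 0.01138 K/W
ΣR = 1.169×10^-4 + 5.951×10^-6 + 0.1486 + 0.01138 = 0.1601 K/W
Q = ΔT/ΣR = (155 °C − 20.7 °C)/0.1601 = 839 W

Q = 839 W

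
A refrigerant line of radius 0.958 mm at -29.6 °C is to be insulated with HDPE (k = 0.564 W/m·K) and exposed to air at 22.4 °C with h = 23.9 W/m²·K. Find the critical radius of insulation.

For a cylinder, r_cr = k_ins/h = 0.564/23.9 = 0.0236 m = 2.36 cm

r_cr = 2.36 cm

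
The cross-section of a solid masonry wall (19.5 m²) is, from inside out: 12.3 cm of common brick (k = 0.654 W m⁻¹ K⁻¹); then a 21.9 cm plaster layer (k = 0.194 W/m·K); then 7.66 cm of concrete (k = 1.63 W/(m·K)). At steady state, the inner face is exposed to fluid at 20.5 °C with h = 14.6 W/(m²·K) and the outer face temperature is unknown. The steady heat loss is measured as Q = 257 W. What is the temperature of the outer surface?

Sum the resistances:
  R_conv,in = 1/(hA) = 1/(14.6·19.5) = 0.003512 K/W
  R_common brick = L/(kA) = 0.123/(0.654·19.5) = 0.009645 K/W
  R_plaster = L/(kA) = 0.219/(0.194·19.5) = 0.05789 K/W
  R_concrete = L/(kA) = 0.0766/(1.63·19.5) = 0.002410 K/W
ΣR = 0.07346 K/W
ΔT = Q·ΣR = 257 × 0.07346 = 18.88 K
Heat flows outward, so T_out = T_in − ΔT = 20.5 − 18.88 = 1.62 °C

T_out = 1.62 °C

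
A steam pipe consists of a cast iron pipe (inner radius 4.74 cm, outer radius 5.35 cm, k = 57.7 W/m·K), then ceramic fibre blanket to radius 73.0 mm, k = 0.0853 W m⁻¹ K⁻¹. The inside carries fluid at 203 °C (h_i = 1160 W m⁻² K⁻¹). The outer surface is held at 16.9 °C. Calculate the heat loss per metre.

Series thermal resistances, inner to outer:
  R'_conv,in = 1/(2πr h) = 1/(2π·0.0474·1160) = 0.002895 m·K/W
  R'_cast iron = ln(0.0535/0.0474)/(2πk) = 0.1211/(2π·57.7) = 3.339×10^-4 m·K/W
  R'_ceramic fibre blanket = ln(0.0730/0.0535)/(2πk) = 0.3108/(2π·0.0853) = 0.5799 m·K/W
ΣR = 0.002895 + 3.339×10^-4 + 0.5799 = 0.5831 m·K/W
Q' = ΔT/ΣR = (203 °C − 16.9 °C)/0.5831 = 319 W/m

Q' = 319 W/m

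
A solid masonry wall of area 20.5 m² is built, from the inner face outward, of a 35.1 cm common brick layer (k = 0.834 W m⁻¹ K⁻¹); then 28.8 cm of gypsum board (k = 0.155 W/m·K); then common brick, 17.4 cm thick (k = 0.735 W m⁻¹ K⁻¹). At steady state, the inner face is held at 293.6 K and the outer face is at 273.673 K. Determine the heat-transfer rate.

Resistance network (inner→outer):
  R_common brick = L/(kA) = 0.351/(0.834·20.5) = 0.02053 K/W
  R_gypsum board = L/(kA) = 0.288/(0.155·20.5) = 0.09064 K/W
  R_common brick = L/(kA) = 0.174/(0.735·20.5) = 0.01155 K/W
ΣR = 0.02053 + 0.09064 + 0.01155 = 0.1227 K/W
Q = ΔT/ΣR = (293.6 K − 273.673 K)/0.1227 = 162 W

Q = 162 W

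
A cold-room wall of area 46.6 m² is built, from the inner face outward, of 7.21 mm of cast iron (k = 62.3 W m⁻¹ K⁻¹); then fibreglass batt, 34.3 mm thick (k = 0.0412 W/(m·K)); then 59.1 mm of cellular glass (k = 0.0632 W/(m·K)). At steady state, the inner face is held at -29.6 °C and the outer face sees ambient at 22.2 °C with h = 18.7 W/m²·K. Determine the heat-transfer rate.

Treat each layer as a resistance in series:
  R_cast iron = L/(kA) = 0.00721/(62.3·46.6) = 2.483×10^-6 K/W
  R_fibreglass batt = L/(kA) = 0.0343/(0.0412·46.6) = 0.01787 K/W
  R_cellular glass = L/(kA) = 0.0591/(0.0632·46.6) = 0.02007 K/W
  R_conv,out = 1/(hA) = 1/(18.7·46.6) = 0.001148 K/W
ΣR = 2.483×10^-6 + 0.01787 + 0.02007 + 0.001148 = 0.03909 K/W
Q = ΔT/ΣR = (-29.6 °C − 22.2 °C)/0.03909 = -1330 W
(Negative Q ⇒ heat flows inward; heat gain = 1330 W.)

Q = 1330 W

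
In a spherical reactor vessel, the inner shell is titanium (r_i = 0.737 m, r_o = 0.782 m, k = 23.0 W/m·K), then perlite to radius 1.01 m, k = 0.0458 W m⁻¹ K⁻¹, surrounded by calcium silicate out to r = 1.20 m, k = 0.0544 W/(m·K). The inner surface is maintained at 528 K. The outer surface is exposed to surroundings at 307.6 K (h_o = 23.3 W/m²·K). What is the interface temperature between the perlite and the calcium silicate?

Resistance network (inner→outer):
  R_titanium = (1/0.737 − 1/0.782)/(4πk) = 0.07808/(4π·23.0) = 2.701×10^-4 K/W
  R_perlite = (1/0.782 − 1/1.01)/(4πk) = 0.2887/(4π·0.0458) = 0.5016 K/W
  R_calcium silicate = (1/1.01 − 1/1.20)/(4πk) = 0.1568/(4π·0.0544) = 0.2293 K/W
  R_conv,out = 1/(4πr²h) = 1/(4π·1.20²·23.3) = 0.002372 K/W
ΣR = 2.701×10^-4 + 0.5016 + 0.2293 + 0.002372 = 0.7335 K/W
Q = ΔT/ΣR = (528 K − 307.6 K)/0.7335 = 300.5 W
From the inner boundary to the perlite/calcium silicate interface, ΣR_partial = 0.5019 K/W.
T_interface = T_in − Q·ΣR_partial = 528 K − (300.5)(0.5019) = 377 K

T = 377 K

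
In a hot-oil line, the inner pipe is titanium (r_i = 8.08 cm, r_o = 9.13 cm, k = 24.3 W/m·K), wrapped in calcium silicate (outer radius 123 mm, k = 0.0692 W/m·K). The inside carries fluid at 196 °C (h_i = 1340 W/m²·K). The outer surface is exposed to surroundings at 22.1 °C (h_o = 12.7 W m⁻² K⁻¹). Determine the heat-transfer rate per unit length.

Q' = 220 W/m

Resistance network (inner→outer):
  R'_conv,in = 1/(2πr h) = 1/(2π·0.0808·1340) = 0.001470 m·K/W
  R'_titanium = ln(0.0913/0.0808)/(2πk) = 0.1222/(2π·24.3) = 8.002×10^-4 m·K/W
  R'_calcium silicate = ln(0.123/0.0913)/(2πk) = 0.2980/(2π·0.0692) = 0.6855 m·K/W
  R'_conv,out = 1/(2πr h) = 1/(2π·0.123·12.7) = 0.1019 m·K/W
ΣR = 0.001470 + 8.002×10^-4 + 0.6855 + 0.1019 = 0.7897 m·K/W
Q' = ΔT/ΣR = (196 °C − 22.1 °C)/0.7897 = 220 W/m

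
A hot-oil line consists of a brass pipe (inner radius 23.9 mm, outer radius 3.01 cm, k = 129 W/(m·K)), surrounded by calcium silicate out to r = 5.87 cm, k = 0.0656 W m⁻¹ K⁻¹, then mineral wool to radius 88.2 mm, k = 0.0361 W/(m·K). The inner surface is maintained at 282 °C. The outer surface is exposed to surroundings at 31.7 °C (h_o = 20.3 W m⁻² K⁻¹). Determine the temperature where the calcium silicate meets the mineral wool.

T = 166 °C

Series thermal resistances, inner to outer:
  R'_brass = ln(0.0301/0.0239)/(2πk) = 0.2306/(2π·129) = 2.846×10^-4 m·K/W
  R'_calcium silicate = ln(0.0587/0.0301)/(2πk) = 0.6679/(2π·0.0656) = 1.620 m·K/W
  R'_mineral wool = ln(0.0882/0.0587)/(2πk) = 0.4072/(2π·0.0361) = 1.795 m·K/W
  R'_conv,out = 1/(2πr h) = 1/(2π·0.0882·20.3) = 0.08889 m·K/W
ΣR = 2.846×10^-4 + 1.620 + 1.795 + 0.08889 = 3.504 m·K/W
Q' = ΔT/ΣR = (282 °C − 31.7 °C)/3.504 = 71.43 W/m
From the inner boundary to the calcium silicate/mineral wool interface, ΣR_partial = 1.620 m·K/W.
T_interface = T_in − Q'·ΣR_partial = 282 °C − (71.43)(1.620) = 166 °C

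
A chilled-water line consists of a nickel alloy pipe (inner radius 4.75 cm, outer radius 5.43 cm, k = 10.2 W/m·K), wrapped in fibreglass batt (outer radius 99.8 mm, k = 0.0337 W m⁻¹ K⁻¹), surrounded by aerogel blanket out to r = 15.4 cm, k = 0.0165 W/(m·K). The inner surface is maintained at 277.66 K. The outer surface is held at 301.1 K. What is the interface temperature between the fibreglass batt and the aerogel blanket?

Resistance network (inner→outer):
  R'_nickel alloy = ln(0.0543/0.0475)/(2πk) = 0.1338/(2π·10.2) = 0.002088 m·K/W
  R'_fibreglass batt = ln(0.0998/0.0543)/(2πk) = 0.6086/(2π·0.0337) = 2.874 m·K/W
  R'_aerogel blanket = ln(0.154/0.0998)/(2πk) = 0.4338/(2π·0.0165) = 4.184 m·K/W
ΣR = 0.002088 + 2.874 + 4.184 = 7.060 m·K/W
Q' = ΔT/ΣR = (277.66 K − 301.1 K)/7.060 = -3.320 W/m
From the inner boundary to the fibreglass batt/aerogel blanket interface, ΣR_partial = 2.876 m·K/W.
T_interface = T_in − Q'·ΣR_partial = 277.66 K − (-3.320)(2.876) = 287.2 K

T = 287.2 K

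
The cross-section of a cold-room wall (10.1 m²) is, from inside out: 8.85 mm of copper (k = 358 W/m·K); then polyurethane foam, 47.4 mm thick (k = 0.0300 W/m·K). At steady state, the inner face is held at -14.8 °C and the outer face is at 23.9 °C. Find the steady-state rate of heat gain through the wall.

Treat each layer as a resistance in series:
  R_copper = L/(kA) = 0.00885/(358·10.1) = 2.448×10^-6 K/W
  R_polyurethane foam = L/(kA) = 0.0474/(0.0300·10.1) = 0.1564 K/W
ΣR = 2.448×10^-6 + 0.1564 = 0.1564 K/W
Q = ΔT/ΣR = (-14.8 °C − 23.9 °C)/0.1564 = -247 W
(Negative Q ⇒ heat flows inward; heat gain = 247 W.)

Q = 247 W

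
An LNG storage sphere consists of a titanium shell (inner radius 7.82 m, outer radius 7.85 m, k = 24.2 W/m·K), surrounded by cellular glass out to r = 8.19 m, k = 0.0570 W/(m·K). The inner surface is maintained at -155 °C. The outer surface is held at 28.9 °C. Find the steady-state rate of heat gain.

Q = 24.9 kW

Resistance network (inner→outer):
  R_titanium = (1/7.82 − 1/7.85)/(4πk) = 4.887×10^-4/(4π·24.2) = 1.607×10^-6 K/W
  R_cellular glass = (1/7.85 − 1/8.19)/(4πk) = 0.005288/(4π·0.0570) = 0.007383 K/W
ΣR = 1.607×10^-6 + 0.007383 = 0.007385 K/W
Q = ΔT/ΣR = (-155 °C − 28.9 °C)/0.007385 = -24900 W
(Negative Q ⇒ heat flows inward; heat gain = 24900 W.)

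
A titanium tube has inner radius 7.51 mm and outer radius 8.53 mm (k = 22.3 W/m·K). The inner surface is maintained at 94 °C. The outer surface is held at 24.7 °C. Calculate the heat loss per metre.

Q' = 76200 W/m

Q' = 2πk·ΔT/ln(r₂/r₁) = 2π × 22.3 × 69.3 / ln(0.00853/0.00751) = 76200 W/m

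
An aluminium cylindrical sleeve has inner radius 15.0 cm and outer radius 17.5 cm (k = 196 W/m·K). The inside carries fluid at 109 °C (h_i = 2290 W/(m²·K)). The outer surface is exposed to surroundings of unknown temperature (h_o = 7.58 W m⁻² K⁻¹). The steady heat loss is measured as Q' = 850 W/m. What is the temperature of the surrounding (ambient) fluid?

Sum the resistances:
  R'_conv,in = 1/(2πr h) = 1/(2π·0.150·2290) = 4.633×10^-4 m·K/W
  R'_aluminium = ln(0.175/0.150)/(2πk) = 0.1542/(2π·196) = 1.252×10^-4 m·K/W
  R'_conv,out = 1/(2πr h) = 1/(2π·0.175·7.58) = 0.1200 m·K/W
ΣR = 0.1206 m·K/W
ΔT = Q'·ΣR = 850 × 0.1206 = 102.5 K
Heat flows outward, so T_out = T_in − ΔT = 109 − 102.5 = 6.5 °C

T_out = 6.5 °C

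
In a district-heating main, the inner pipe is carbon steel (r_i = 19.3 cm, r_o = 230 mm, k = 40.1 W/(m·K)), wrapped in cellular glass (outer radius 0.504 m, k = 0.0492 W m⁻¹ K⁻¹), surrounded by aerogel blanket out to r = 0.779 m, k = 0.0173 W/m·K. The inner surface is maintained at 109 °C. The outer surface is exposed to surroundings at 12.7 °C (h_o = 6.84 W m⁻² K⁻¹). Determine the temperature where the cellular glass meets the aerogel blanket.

T = 71.8 °C

Treat each layer as a resistance in series:
  R'_carbon steel = ln(0.230/0.193)/(2πk) = 0.1754/(2π·40.1) = 6.961×10^-4 m·K/W
  R'_cellular glass = ln(0.504/0.230)/(2πk) = 0.7845/(2π·0.0492) = 2.538 m·K/W
  R'_aerogel blanket = ln(0.779/0.504)/(2πk) = 0.4354/(2π·0.0173) = 4.006 m·K/W
  R'_conv,out = 1/(2πr h) = 1/(2π·0.779·6.84) = 0.02987 m·K/W
ΣR = 6.961×10^-4 + 2.538 + 4.006 + 0.02987 = 6.575 m·K/W
Q' = ΔT/ΣR = (109 °C − 12.7 °C)/6.575 = 14.65 W/m
From the inner boundary to the cellular glass/aerogel blanket interface, ΣR_partial = 2.539 m·K/W.
T_interface = T_in − Q'·ΣR_partial = 109 °C − (14.65)(2.539) = 71.8 °C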